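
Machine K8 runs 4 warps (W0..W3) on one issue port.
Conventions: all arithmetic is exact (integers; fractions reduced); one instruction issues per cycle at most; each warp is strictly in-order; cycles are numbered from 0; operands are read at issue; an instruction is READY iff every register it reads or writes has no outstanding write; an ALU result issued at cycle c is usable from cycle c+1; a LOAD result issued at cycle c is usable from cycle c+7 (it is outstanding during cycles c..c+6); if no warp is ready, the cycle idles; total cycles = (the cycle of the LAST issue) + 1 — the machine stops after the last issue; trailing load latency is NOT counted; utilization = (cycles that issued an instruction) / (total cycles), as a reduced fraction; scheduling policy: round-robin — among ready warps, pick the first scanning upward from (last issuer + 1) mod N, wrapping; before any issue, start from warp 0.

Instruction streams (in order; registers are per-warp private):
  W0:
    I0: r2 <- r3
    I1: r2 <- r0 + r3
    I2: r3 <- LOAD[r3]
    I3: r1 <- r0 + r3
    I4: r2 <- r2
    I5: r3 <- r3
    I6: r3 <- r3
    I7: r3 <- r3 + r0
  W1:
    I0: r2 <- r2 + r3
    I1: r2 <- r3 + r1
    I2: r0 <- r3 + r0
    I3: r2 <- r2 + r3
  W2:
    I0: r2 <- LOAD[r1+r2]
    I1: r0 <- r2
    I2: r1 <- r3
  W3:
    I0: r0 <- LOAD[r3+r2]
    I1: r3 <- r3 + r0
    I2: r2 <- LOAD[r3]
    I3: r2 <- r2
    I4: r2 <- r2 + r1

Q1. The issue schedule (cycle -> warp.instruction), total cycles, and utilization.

cycle 0: W0.I0
cycle 1: W1.I0
cycle 2: W2.I0
cycle 3: W3.I0
cycle 4: W0.I1
cycle 5: W1.I1
cycle 6: W0.I2
cycle 7: W1.I2
cycle 8: W1.I3
cycle 9: W2.I1
cycle 10: W3.I1
cycle 11: W2.I2
cycle 12: W3.I2
cycle 13: W0.I3
cycle 14: W0.I4
cycle 15: W0.I5
cycle 16: W0.I6
cycle 17: W0.I7
cycle 18: idle
cycle 19: W3.I3
cycle 20: W3.I4

Answer: 21 cycles, utilization 20/21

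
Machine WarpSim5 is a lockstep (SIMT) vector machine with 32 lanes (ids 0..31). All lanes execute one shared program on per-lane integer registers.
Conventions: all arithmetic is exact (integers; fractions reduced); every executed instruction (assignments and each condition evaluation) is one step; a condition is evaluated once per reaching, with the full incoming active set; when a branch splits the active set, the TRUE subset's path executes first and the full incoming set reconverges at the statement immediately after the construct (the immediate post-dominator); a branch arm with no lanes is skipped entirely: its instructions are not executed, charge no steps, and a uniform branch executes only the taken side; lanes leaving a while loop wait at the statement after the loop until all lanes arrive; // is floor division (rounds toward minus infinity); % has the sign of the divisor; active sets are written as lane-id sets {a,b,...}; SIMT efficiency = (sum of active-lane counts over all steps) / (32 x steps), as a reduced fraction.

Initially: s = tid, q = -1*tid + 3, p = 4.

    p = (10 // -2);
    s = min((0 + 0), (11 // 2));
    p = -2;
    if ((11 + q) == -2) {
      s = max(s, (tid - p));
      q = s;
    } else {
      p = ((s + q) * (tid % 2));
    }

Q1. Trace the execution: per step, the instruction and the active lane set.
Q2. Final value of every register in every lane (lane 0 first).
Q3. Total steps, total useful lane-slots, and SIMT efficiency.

step 0: p <- (10 // -2)              {0,1,2,3,4,5,6,7,8,9,10,11,12,13,14,15,16,17,18,19,20,21,22,23,24,25,26,27,28,29,30,31}
step 1: s <- min((0 + 0), (11 // 2)) {0,1,2,3,4,5,6,7,8,9,10,11,12,13,14,15,16,17,18,19,20,21,22,23,24,25,26,27,28,29,30,31}
step 2: p <- -2                      {0,1,2,3,4,5,6,7,8,9,10,11,12,13,14,15,16,17,18,19,20,21,22,23,24,25,26,27,28,29,30,31}
step 3: eval ((11 + q) == -2)        {0,1,2,3,4,5,6,7,8,9,10,11,12,13,14,15,16,17,18,19,20,21,22,23,24,25,26,27,28,29,30,31}
step 4: s <- max(s, (tid - p))       {16}
step 5: q <- s                       {16}
step 6: p <- ((s + q) * (tid % 2))   {0,1,2,3,4,5,6,7,8,9,10,11,12,13,14,15,17,18,19,20,21,22,23,24,25,26,27,28,29,30,31}

Answer: 7 steps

s: 0,0,0,0,0,0,0,0,0,0,0,0,0,0,0,0,18,0,0,0,0,0,0,0,0,0,0,0,0,0,0,0
q: 3,2,1,0,-1,-2,-3,-4,-5,-6,-7,-8,-9,-10,-11,-12,18,-14,-15,-16,-17,-18,-19,-20,-21,-22,-23,-24,-25,-26,-27,-28
p: 0,2,0,0,0,-2,0,-4,0,-6,0,-8,0,-10,0,-12,-2,-14,0,-16,0,-18,0,-20,0,-22,0,-24,0,-26,0,-28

steps = 7; useful = 161; efficiency = 161/224 = 23/32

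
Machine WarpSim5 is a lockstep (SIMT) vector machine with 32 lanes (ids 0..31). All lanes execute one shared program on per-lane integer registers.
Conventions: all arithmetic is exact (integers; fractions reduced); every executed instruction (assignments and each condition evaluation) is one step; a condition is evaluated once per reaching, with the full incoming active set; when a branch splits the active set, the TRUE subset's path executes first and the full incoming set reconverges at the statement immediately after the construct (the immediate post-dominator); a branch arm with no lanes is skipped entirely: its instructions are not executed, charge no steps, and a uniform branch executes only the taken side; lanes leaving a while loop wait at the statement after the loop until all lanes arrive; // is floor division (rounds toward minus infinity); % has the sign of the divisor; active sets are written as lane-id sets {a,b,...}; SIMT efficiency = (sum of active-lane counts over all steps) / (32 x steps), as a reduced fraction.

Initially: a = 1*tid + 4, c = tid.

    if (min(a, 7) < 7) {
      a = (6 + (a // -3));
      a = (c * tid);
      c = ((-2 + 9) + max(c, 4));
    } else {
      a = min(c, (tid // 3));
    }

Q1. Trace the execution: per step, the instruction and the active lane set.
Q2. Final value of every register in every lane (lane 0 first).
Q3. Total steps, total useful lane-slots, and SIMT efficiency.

step 0: eval (min(a, 7) < 7)         {0,1,2,3,4,5,6,7,8,9,10,11,12,13,14,15,16,17,18,19,20,21,22,23,24,25,26,27,28,29,30,31}
step 1: a <- (6 + (a // -3))         {0,1,2}
step 2: a <- (c * tid)               {0,1,2}
step 3: c <- ((-2 + 9) + max(c, 4))  {0,1,2}
step 4: a <- min(c, (tid // 3))      {3,4,5,6,7,8,9,10,11,12,13,14,15,16,17,18,19,20,21,22,23,24,25,26,27,28,29,30,31}

Answer: 5 steps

a: 0,1,4,1,1,1,2,2,2,3,3,3,4,4,4,5,5,5,6,6,6,7,7,7,8,8,8,9,9,9,10,10
c: 11,11,11,3,4,5,6,7,8,9,10,11,12,13,14,15,16,17,18,19,20,21,22,23,24,25,26,27,28,29,30,31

steps = 5; useful = 70; efficiency = 70/160 = 7/16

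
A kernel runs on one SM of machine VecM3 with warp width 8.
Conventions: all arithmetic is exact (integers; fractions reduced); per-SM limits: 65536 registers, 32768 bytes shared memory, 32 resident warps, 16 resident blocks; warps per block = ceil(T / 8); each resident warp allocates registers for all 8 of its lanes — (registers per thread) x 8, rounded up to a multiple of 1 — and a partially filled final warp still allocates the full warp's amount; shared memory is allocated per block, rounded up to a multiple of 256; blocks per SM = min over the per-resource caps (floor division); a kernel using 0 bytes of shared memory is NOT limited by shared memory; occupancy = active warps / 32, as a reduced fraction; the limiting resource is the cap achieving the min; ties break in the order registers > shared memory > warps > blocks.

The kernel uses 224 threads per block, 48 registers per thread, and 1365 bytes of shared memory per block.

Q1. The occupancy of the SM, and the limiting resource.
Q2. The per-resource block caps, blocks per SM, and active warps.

Answer: occupancy 7/8, limited by warps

registers: 6 blocks
shared memory: 21 blocks
warps: 1 block
blocks: 16 blocks

Answer: 1 block, 28 active warps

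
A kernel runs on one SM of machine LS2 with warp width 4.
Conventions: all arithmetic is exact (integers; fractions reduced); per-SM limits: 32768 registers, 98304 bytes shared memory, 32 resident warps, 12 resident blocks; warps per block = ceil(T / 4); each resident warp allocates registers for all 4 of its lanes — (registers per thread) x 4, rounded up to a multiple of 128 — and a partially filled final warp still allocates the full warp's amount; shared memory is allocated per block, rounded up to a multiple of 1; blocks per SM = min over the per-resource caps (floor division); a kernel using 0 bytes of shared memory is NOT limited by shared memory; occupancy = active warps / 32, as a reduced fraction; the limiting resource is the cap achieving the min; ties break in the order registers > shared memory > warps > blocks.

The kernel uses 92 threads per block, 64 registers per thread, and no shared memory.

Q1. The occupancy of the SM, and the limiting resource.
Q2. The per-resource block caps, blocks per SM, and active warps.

Answer: occupancy 23/32, limited by warps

registers: 5 blocks
shared memory: no limit (kernel uses none)
warps: 1 block
blocks: 12 blocks

Answer: 1 block, 23 active warps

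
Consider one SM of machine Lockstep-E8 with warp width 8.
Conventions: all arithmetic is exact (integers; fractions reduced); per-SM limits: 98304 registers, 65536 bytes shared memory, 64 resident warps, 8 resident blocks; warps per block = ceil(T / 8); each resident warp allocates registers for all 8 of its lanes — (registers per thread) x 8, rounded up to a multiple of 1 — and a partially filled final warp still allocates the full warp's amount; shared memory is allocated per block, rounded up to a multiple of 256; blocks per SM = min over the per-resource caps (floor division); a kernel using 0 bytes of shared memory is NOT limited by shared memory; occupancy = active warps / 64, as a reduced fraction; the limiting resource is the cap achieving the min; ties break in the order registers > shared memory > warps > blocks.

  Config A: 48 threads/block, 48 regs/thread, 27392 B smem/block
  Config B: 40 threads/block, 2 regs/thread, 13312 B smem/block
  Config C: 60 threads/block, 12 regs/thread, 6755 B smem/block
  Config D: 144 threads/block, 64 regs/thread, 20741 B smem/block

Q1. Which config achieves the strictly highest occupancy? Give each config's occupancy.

occupancies: A 3/16, B 5/16, C 1, D 27/32

Answer: C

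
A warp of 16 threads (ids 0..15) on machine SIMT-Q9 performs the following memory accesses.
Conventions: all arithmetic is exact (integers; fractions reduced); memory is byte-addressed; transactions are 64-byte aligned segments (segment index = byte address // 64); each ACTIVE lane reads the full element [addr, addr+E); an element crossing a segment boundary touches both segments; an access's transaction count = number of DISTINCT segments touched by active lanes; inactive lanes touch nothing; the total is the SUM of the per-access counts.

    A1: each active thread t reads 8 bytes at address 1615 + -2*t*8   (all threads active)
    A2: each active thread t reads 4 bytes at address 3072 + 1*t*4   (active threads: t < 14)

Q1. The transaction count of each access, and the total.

A1: 5 transactions
A2: 1 transaction

Answer: 5,1; total 6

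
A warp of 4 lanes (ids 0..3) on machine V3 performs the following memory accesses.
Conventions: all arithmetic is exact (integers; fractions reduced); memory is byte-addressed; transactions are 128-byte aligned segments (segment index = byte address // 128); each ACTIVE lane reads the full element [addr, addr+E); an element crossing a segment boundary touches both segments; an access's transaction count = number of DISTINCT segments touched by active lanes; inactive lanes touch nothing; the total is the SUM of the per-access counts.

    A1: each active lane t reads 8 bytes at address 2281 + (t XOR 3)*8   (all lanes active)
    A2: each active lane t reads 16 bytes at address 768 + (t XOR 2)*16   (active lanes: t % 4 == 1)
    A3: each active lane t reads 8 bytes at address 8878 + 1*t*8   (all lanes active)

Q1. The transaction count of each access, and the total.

A1: 2 transactions
A2: 1 transaction
A3: 1 transaction

Answer: 2,1,1; total 4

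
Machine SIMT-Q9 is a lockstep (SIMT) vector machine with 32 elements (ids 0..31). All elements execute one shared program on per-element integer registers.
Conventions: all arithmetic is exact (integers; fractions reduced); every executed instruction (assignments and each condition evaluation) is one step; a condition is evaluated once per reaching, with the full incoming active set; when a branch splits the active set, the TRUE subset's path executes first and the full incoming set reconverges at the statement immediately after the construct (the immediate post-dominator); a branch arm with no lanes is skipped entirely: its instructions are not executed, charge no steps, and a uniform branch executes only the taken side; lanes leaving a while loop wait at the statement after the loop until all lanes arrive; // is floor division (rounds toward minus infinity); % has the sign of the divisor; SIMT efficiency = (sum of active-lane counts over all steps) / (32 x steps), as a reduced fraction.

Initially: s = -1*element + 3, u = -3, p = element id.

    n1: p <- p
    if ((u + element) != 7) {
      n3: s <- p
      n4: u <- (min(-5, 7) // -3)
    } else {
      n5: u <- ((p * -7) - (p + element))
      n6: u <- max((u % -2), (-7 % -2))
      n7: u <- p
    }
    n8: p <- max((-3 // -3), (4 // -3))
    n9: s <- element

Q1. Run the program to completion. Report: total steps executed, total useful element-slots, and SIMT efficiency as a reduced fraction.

Answer: 9 steps, 193 useful, 193/288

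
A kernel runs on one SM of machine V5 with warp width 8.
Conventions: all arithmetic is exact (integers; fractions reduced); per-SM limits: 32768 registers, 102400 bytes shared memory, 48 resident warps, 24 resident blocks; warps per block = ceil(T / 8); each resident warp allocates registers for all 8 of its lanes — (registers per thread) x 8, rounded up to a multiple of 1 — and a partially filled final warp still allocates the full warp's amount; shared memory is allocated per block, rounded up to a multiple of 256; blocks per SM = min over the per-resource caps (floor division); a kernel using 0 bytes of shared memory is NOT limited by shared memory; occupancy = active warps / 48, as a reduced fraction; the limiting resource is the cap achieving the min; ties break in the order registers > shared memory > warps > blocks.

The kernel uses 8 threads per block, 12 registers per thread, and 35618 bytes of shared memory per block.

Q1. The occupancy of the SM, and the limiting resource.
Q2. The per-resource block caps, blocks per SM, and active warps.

Answer: occupancy 1/24, limited by shared memory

registers: 341 blocks
shared memory: 2 blocks
warps: 48 blocks
blocks: 24 blocks

Answer: 2 blocks, 2 active warps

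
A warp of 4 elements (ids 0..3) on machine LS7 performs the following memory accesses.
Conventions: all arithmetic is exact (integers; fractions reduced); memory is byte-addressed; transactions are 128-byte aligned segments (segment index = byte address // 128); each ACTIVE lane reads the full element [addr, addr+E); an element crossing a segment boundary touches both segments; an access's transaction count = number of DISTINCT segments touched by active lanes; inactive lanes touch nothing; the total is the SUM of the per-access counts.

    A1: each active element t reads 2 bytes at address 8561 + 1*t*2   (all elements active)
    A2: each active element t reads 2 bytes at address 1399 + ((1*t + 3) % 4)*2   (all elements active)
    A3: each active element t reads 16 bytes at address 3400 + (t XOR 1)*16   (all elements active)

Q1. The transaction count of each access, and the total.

A1: 1 transaction
A2: 1 transaction
A3: 2 transactions

Answer: 1,1,2; total 4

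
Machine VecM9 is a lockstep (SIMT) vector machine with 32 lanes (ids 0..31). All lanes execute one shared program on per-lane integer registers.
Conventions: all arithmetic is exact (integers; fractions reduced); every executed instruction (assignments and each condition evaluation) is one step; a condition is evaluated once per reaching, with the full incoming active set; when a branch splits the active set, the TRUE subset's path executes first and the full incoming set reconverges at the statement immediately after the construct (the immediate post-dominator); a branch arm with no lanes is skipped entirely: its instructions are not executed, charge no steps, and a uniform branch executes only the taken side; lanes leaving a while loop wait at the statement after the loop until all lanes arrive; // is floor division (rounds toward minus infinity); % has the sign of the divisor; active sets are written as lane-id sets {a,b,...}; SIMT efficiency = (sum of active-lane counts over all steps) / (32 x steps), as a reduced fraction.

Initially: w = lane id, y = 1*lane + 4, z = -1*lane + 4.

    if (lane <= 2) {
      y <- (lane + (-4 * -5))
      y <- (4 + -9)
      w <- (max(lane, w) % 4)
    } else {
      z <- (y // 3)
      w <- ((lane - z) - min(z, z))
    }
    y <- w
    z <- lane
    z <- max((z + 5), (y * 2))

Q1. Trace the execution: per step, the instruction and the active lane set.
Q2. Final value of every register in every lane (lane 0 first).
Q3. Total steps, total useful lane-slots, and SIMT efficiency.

step 0: eval (lane <= 2)             {0,1,2,3,4,5,6,7,8,9,10,11,12,13,14,15,16,17,18,19,20,21,22,23,24,25,26,27,28,29,30,31}
step 1: y <- (lane + (-4 * -5))      {0,1,2}
step 2: y <- (4 + -9)                {0,1,2}
step 3: w <- (max(lane, w) % 4)      {0,1,2}
step 4: z <- (y // 3)                {3,4,5,6,7,8,9,10,11,12,13,14,15,16,17,18,19,20,21,22,23,24,25,26,27,28,29,30,31}
step 5: w <- ((lane - z) - min(z, z)) {3,4,5,6,7,8,9,10,11,12,13,14,15,16,17,18,19,20,21,22,23,24,25,26,27,28,29,30,31}
step 6: y <- w                       {0,1,2,3,4,5,6,7,8,9,10,11,12,13,14,15,16,17,18,19,20,21,22,23,24,25,26,27,28,29,30,31}
step 7: z <- lane                    {0,1,2,3,4,5,6,7,8,9,10,11,12,13,14,15,16,17,18,19,20,21,22,23,24,25,26,27,28,29,30,31}
step 8: z <- max((z + 5), (y * 2))   {0,1,2,3,4,5,6,7,8,9,10,11,12,13,14,15,16,17,18,19,20,21,22,23,24,25,26,27,28,29,30,31}

Answer: 9 steps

w: 0,1,2,-1,0,-1,0,1,0,1,2,1,2,3,2,3,4,3,4,5,4,5,6,5,6,7,6,7,8,7,8,9
y: 0,1,2,-1,0,-1,0,1,0,1,2,1,2,3,2,3,4,3,4,5,4,5,6,5,6,7,6,7,8,7,8,9
z: 5,6,7,8,9,10,11,12,13,14,15,16,17,18,19,20,21,22,23,24,25,26,27,28,29,30,31,32,33,34,35,36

steps = 9; useful = 195; efficiency = 195/288 = 65/96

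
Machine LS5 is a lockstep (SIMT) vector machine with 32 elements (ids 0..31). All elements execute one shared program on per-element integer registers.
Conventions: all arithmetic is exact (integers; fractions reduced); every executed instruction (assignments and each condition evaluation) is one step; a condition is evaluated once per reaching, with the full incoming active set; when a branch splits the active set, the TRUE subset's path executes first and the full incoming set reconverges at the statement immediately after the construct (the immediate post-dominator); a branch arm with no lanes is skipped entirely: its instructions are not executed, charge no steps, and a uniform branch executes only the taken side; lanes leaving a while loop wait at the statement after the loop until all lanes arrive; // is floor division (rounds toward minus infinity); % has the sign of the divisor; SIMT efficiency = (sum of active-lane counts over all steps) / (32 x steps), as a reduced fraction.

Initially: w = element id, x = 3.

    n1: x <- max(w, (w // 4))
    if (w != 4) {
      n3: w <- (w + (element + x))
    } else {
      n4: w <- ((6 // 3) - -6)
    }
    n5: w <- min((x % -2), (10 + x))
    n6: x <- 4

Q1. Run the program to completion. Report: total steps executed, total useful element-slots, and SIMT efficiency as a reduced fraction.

Answer: 6 steps, 160 useful, 5/6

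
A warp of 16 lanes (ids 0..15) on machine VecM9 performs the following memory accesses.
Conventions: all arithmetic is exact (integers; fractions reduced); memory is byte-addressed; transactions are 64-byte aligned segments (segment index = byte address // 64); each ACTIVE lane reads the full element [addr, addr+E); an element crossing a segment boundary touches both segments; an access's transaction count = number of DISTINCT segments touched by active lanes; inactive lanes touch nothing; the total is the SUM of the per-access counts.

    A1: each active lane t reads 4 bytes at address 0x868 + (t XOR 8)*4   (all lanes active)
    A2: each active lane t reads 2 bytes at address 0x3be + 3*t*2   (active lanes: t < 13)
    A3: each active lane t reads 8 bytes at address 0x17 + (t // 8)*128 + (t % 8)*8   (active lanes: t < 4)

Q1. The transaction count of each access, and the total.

A1: 2 transactions
A2: 3 transactions
A3: 1 transaction

Answer: 2,3,1; total 6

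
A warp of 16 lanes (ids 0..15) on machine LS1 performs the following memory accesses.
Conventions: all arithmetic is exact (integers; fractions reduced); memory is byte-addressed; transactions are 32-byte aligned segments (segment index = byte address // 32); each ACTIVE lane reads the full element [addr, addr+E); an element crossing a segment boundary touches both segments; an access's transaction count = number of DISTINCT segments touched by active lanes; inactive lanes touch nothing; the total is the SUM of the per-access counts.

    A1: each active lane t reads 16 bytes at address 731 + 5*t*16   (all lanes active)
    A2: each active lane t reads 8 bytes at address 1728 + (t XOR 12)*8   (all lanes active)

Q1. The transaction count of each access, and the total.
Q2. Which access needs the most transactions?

A1: 24 transactions
A2: 4 transactions

Answer: 24,4; total 28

Answer: A1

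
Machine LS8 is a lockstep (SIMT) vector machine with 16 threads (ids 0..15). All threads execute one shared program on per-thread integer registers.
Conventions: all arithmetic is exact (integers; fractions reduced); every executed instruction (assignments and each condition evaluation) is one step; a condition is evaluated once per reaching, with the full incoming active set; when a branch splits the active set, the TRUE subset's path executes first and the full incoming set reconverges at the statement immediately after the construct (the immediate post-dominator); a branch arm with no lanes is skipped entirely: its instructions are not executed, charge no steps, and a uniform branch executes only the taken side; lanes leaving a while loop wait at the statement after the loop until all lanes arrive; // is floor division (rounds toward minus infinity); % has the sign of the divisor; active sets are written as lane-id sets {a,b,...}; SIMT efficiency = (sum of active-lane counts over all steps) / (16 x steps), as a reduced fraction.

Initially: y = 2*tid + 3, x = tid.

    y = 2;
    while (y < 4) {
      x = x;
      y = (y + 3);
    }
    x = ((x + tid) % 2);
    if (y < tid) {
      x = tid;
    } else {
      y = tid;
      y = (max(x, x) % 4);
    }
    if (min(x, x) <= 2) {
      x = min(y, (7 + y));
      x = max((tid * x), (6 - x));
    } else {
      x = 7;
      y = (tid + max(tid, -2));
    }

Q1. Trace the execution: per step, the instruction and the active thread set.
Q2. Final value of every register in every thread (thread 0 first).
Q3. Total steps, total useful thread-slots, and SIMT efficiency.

step 0: y <- 2                       {0,1,2,3,4,5,6,7,8,9,10,11,12,13,14,15}
step 1: eval (y < 4)                 {0,1,2,3,4,5,6,7,8,9,10,11,12,13,14,15}
step 2: x <- x                       {0,1,2,3,4,5,6,7,8,9,10,11,12,13,14,15}
step 3: y <- (y + 3)                 {0,1,2,3,4,5,6,7,8,9,10,11,12,13,14,15}
step 4: eval (y < 4)                 {0,1,2,3,4,5,6,7,8,9,10,11,12,13,14,15}
step 5: x <- ((x + tid) % 2)         {0,1,2,3,4,5,6,7,8,9,10,11,12,13,14,15}
step 6: eval (y < tid)               {0,1,2,3,4,5,6,7,8,9,10,11,12,13,14,15}
step 7: x <- tid                     {6,7,8,9,10,11,12,13,14,15}
step 8: y <- tid                     {0,1,2,3,4,5}
step 9: y <- (max(x, x) % 4)         {0,1,2,3,4,5}
step 10: eval (min(x, x) <= 2)        {0,1,2,3,4,5,6,7,8,9,10,11,12,13,14,15}
step 11: x <- min(y, (7 + y))         {0,1,2,3,4,5}
step 12: x <- max((tid * x), (6 - x)) {0,1,2,3,4,5}
step 13: x <- 7                       {6,7,8,9,10,11,12,13,14,15}
step 14: y <- (tid + max(tid, -2))    {6,7,8,9,10,11,12,13,14,15}

Answer: 15 steps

y: 0,0,0,0,0,0,12,14,16,18,20,22,24,26,28,30
x: 6,6,6,6,6,6,7,7,7,7,7,7,7,7,7,7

steps = 15; useful = 182; efficiency = 182/240 = 91/120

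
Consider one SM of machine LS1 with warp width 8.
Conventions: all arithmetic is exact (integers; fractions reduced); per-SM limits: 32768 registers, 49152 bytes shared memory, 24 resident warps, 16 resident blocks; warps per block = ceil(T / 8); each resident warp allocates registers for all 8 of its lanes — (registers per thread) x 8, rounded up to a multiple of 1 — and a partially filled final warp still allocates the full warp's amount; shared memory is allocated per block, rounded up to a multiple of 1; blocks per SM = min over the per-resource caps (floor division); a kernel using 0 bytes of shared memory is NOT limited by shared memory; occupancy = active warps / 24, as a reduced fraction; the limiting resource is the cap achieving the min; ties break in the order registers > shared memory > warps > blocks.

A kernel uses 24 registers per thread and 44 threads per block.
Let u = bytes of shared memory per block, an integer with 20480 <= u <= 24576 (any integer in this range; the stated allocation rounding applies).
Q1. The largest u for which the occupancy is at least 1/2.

Answer: u = 24576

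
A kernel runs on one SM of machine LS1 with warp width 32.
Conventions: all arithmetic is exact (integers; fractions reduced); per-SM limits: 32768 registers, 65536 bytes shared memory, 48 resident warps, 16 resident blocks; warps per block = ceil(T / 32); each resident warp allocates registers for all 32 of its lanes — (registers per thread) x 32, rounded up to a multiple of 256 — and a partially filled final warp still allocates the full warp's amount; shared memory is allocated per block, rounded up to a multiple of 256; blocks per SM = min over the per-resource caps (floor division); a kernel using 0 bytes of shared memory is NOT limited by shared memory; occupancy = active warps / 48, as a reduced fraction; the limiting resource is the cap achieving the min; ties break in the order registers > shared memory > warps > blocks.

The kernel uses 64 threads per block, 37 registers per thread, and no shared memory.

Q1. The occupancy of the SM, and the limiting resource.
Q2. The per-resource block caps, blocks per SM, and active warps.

Answer: occupancy 1/2, limited by registers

registers: 12 blocks
shared memory: no limit (kernel uses none)
warps: 24 blocks
blocks: 16 blocks

Answer: 12 blocks, 24 active warps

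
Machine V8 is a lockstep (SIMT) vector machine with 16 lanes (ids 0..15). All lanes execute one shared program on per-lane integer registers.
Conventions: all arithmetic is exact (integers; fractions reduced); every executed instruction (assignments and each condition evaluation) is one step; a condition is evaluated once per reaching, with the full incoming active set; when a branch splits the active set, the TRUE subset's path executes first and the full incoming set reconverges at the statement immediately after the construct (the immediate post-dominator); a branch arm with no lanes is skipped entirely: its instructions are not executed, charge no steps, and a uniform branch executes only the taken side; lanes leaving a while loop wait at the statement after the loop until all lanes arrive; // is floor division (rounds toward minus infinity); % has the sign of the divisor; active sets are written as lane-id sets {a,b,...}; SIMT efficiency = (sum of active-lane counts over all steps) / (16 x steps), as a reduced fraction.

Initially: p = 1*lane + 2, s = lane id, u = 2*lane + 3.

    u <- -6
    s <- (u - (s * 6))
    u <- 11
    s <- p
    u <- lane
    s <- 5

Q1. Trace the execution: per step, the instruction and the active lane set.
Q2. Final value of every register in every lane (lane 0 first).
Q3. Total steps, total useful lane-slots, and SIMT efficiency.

step 0: u <- -6                      {0,1,2,3,4,5,6,7,8,9,10,11,12,13,14,15}
step 1: s <- (u - (s * 6))           {0,1,2,3,4,5,6,7,8,9,10,11,12,13,14,15}
step 2: u <- 11                      {0,1,2,3,4,5,6,7,8,9,10,11,12,13,14,15}
step 3: s <- p                       {0,1,2,3,4,5,6,7,8,9,10,11,12,13,14,15}
step 4: u <- lane                    {0,1,2,3,4,5,6,7,8,9,10,11,12,13,14,15}
step 5: s <- 5                       {0,1,2,3,4,5,6,7,8,9,10,11,12,13,14,15}

Answer: 6 steps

p: 2,3,4,5,6,7,8,9,10,11,12,13,14,15,16,17
s: 5,5,5,5,5,5,5,5,5,5,5,5,5,5,5,5
u: 0,1,2,3,4,5,6,7,8,9,10,11,12,13,14,15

steps = 6; useful = 96; efficiency = 96/96 = 1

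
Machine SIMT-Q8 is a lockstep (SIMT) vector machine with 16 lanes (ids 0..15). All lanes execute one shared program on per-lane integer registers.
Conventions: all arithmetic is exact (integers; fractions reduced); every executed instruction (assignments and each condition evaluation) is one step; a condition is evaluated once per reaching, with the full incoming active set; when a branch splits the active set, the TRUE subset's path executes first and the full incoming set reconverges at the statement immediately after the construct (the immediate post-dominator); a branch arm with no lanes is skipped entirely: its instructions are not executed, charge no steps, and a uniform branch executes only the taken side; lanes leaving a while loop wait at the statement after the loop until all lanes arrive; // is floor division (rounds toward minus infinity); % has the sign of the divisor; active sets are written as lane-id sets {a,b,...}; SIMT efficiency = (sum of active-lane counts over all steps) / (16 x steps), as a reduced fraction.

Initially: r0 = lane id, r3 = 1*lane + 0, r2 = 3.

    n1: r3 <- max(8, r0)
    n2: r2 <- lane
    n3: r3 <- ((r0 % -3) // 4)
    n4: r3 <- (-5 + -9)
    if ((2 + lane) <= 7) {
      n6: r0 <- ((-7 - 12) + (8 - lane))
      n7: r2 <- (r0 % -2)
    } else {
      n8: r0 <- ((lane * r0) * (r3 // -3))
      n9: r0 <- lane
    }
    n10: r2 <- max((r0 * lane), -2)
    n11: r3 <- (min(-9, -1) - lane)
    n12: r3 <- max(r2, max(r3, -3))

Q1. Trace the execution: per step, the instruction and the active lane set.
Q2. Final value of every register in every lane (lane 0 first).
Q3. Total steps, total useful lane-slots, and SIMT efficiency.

step 0: r3 <- max(8, r0)             {0,1,2,3,4,5,6,7,8,9,10,11,12,13,14,15}
step 1: r2 <- lane                   {0,1,2,3,4,5,6,7,8,9,10,11,12,13,14,15}
step 2: r3 <- ((r0 % -3) // 4)       {0,1,2,3,4,5,6,7,8,9,10,11,12,13,14,15}
step 3: r3 <- (-5 + -9)              {0,1,2,3,4,5,6,7,8,9,10,11,12,13,14,15}
step 4: eval ((2 + lane) <= 7)       {0,1,2,3,4,5,6,7,8,9,10,11,12,13,14,15}
step 5: r0 <- ((-7 - 12) + (8 - lane)) {0,1,2,3,4,5}
step 6: r2 <- (r0 % -2)              {0,1,2,3,4,5}
step 7: r0 <- ((lane * r0) * (r3 // -3)) {6,7,8,9,10,11,12,13,14,15}
step 8: r0 <- lane                   {6,7,8,9,10,11,12,13,14,15}
step 9: r2 <- max((r0 * lane), -2)   {0,1,2,3,4,5,6,7,8,9,10,11,12,13,14,15}
step 10: r3 <- (min(-9, -1) - lane)   {0,1,2,3,4,5,6,7,8,9,10,11,12,13,14,15}
step 11: r3 <- max(r2, max(r3, -3))   {0,1,2,3,4,5,6,7,8,9,10,11,12,13,14,15}

Answer: 12 steps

r0: -11,-12,-13,-14,-15,-16,6,7,8,9,10,11,12,13,14,15
r3: 0,-2,-2,-2,-2,-2,36,49,64,81,100,121,144,169,196,225
r2: 0,-2,-2,-2,-2,-2,36,49,64,81,100,121,144,169,196,225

steps = 12; useful = 160; efficiency = 160/192 = 5/6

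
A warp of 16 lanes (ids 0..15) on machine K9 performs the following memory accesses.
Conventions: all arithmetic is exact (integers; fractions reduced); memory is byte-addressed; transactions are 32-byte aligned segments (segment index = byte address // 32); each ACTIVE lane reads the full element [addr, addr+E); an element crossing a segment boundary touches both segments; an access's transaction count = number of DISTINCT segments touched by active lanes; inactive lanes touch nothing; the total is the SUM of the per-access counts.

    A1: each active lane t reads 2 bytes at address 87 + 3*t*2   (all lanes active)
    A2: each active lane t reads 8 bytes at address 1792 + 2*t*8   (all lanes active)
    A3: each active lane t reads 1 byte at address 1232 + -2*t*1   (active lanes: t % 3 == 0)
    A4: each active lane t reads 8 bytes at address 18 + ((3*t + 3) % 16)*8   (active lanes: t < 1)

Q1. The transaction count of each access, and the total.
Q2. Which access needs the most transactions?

A1: 4 transactions
A2: 8 transactions
A3: 2 transactions
A4: 1 transaction

Answer: 4,8,2,1; total 15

Answer: A2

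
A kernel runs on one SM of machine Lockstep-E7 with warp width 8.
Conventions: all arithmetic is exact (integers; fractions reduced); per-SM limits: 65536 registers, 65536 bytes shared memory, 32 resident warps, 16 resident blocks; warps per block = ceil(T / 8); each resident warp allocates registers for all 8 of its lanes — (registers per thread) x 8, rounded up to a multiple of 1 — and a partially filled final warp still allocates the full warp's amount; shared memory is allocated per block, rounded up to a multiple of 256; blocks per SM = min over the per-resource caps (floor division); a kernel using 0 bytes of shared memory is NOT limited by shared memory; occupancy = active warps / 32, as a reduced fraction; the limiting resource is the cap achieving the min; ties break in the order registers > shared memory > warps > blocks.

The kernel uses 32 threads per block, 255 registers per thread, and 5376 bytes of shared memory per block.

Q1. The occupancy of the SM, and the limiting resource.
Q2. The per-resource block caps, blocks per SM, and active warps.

Answer: occupancy 1, limited by registers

registers: 8 blocks
shared memory: 12 blocks
warps: 8 blocks
blocks: 16 blocks

Answer: 8 blocks, 32 active warps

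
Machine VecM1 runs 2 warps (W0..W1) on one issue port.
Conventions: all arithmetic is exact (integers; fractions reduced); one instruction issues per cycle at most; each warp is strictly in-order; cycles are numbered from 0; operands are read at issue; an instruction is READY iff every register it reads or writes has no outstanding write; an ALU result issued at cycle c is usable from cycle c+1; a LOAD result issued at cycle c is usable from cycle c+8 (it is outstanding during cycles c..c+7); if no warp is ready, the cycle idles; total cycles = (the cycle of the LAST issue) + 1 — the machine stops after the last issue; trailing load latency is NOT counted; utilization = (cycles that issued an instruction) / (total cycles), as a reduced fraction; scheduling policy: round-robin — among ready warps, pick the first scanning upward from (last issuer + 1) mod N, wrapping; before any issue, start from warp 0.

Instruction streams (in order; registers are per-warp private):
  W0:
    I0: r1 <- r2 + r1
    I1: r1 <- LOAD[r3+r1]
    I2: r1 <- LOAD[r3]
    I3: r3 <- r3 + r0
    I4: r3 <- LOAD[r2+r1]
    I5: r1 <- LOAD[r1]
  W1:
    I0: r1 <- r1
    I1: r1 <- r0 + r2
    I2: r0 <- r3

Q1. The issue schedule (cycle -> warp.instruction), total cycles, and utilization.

cycle 0: W0.I0
cycle 1: W1.I0
cycle 2: W0.I1
cycle 3: W1.I1
cycle 4: W1.I2
cycle 5: idle
cycle 6: idle
cycle 7: idle
cycle 8: idle
cycle 9: idle
cycle 10: W0.I2
cycle 11: W0.I3
cycle 12: idle
cycle 13: idle
cycle 14: idle
cycle 15: idle
cycle 16: idle
cycle 17: idle
cycle 18: W0.I4
cycle 19: W0.I5

Answer: 20 cycles, utilization 9/20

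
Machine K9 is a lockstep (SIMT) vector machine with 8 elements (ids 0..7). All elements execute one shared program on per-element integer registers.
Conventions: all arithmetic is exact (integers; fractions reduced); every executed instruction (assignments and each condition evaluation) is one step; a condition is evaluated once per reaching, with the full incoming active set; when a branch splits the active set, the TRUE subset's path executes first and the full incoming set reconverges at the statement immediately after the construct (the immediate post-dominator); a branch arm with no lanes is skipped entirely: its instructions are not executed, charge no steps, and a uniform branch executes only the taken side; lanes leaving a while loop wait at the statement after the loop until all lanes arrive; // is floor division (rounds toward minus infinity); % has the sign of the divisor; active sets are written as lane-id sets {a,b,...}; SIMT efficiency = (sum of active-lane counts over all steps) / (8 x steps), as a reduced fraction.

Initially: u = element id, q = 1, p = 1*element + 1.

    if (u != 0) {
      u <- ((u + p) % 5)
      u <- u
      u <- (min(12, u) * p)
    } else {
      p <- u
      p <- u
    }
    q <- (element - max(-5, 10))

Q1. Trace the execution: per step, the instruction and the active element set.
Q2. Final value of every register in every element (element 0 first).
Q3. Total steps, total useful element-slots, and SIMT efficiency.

step 0: eval (u != 0)                {0,1,2,3,4,5,6,7}
step 1: u <- ((u + p) % 5)           {1,2,3,4,5,6,7}
step 2: u <- u                       {1,2,3,4,5,6,7}
step 3: u <- (min(12, u) * p)        {1,2,3,4,5,6,7}
step 4: p <- u                       {0}
step 5: p <- u                       {0}
step 6: q <- (element - max(-5, 10)) {0,1,2,3,4,5,6,7}

Answer: 7 steps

u: 0,6,0,8,20,6,21,0
q: -10,-9,-8,-7,-6,-5,-4,-3
p: 0,2,3,4,5,6,7,8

steps = 7; useful = 39; efficiency = 39/56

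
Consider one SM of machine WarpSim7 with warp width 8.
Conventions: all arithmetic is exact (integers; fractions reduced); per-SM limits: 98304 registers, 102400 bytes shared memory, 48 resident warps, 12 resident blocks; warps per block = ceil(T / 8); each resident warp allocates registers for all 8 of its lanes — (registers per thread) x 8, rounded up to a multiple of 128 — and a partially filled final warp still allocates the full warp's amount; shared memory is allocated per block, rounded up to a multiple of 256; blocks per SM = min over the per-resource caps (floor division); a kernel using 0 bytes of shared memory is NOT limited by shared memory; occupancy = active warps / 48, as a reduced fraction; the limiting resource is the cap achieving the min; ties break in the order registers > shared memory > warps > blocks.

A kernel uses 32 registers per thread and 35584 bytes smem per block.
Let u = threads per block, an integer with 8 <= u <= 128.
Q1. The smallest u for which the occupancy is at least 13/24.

Answer: u = 97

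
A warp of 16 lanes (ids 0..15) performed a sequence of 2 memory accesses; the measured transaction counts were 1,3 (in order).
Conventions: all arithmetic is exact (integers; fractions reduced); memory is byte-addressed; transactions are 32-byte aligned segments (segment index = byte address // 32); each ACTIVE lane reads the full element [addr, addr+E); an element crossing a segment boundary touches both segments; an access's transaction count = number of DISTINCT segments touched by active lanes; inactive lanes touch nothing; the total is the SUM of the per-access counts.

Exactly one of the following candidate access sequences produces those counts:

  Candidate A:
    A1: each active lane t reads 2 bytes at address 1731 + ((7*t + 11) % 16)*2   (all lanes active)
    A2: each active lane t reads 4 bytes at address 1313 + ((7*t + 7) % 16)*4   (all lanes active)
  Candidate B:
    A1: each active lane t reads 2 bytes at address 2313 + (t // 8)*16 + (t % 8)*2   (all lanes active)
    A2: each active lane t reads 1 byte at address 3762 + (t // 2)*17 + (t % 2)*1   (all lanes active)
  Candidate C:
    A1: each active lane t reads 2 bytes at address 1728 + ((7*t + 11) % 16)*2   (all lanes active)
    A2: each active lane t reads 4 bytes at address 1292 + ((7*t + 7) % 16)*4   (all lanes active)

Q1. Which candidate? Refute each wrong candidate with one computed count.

A: A1 gives 2 transactions, not 1
B: A1 gives 2 transactions, not 1
C: all counts match (1,3)

Answer: C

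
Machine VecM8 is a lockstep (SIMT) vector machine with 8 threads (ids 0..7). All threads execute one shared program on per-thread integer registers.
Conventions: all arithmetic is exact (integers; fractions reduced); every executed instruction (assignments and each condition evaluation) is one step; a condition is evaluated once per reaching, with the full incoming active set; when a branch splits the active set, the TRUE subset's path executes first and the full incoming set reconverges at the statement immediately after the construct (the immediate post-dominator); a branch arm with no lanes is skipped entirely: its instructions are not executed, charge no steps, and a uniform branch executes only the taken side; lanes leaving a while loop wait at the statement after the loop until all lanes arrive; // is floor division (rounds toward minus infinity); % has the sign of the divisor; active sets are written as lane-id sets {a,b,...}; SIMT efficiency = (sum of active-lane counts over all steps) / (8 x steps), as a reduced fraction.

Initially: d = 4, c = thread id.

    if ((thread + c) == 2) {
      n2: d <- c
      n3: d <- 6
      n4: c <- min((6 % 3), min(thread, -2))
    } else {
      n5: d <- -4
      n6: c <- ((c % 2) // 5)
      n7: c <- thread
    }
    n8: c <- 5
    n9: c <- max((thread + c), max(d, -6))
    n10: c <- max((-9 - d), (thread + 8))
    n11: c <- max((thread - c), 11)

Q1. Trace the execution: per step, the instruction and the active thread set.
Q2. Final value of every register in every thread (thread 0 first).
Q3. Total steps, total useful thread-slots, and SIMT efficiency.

step 0: eval ((thread + c) == 2)     {0,1,2,3,4,5,6,7}
step 1: d <- c                       {1}
step 2: d <- 6                       {1}
step 3: c <- min((6 % 3), min(thread, -2)) {1}
step 4: d <- -4                      {0,2,3,4,5,6,7}
step 5: c <- ((c % 2) // 5)          {0,2,3,4,5,6,7}
step 6: c <- thread                  {0,2,3,4,5,6,7}
step 7: c <- 5                       {0,1,2,3,4,5,6,7}
step 8: c <- max((thread + c), max(d, -6)) {0,1,2,3,4,5,6,7}
step 9: c <- max((-9 - d), (thread + 8)) {0,1,2,3,4,5,6,7}
step 10: c <- max((thread - c), 11)   {0,1,2,3,4,5,6,7}

Answer: 11 steps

d: -4,6,-4,-4,-4,-4,-4,-4
c: 11,11,11,11,11,11,11,11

steps = 11; useful = 64; efficiency = 64/88 = 8/11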